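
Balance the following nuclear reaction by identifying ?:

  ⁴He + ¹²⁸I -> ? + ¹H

Conserve mass number: 4 + 128 = A + 1, so A = 131.
Conserve atomic number: 2 + 53 = Z + 1, so Z = 54.
Z = 54 is xenon, so the species is ¹³¹Xe.

Xe-131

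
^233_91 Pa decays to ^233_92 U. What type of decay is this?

beta-minus decay

ΔA = 233 − 233 = 0; ΔZ = 92 − 91 = +1.
A is unchanged and Z rises by 1 — a neutron has become a proton (β⁻ decay).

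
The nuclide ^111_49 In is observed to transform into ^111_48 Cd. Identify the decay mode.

beta-plus decay or electron capture

ΔA = 111 − 111 = 0; ΔZ = 48 − 49 = -1.
A is unchanged and Z drops by 1 — a proton has become a neutron (β⁺ emission or electron capture).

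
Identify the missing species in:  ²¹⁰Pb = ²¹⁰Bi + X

Conserve mass number: 210 = 210 + A, so A = 0.
Conserve atomic number: 82 = 83 + Z, so Z = -1.
A = 0 and Z = -1 is e⁻ — a beta-minus particle.

beta-minus particle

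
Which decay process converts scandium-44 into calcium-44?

ΔA = 44 − 44 = 0; ΔZ = 20 − 21 = -1.
A is unchanged and Z drops by 1 — a proton has become a neutron (β⁺ emission or electron capture).

beta-plus decay or electron capture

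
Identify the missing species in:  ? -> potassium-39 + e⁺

Conserve mass number: A = 39 + 0, so A = 39.
Conserve atomic number: Z = 19 + 1, so Z = 20.
Z = 20 is calcium, so the species is calcium-39.

Ca-39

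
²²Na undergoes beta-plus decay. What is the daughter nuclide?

Beta-plus decay: mass number changes by +0, atomic number by -1.
A: 22 = 22; Z: 11 − 1 = 10.
Z = 10 is neon, so the daughter is ²²Ne.

Ne-22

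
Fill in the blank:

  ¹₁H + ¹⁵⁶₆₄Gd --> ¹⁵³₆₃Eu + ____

Conserve mass number: 1 + 156 = 153 + A, so A = 4.
Conserve atomic number: 1 + 64 = 63 + Z, so Z = 2.
A = 4 and Z = 2 is ⁴₂He — an alpha particle.

alpha particle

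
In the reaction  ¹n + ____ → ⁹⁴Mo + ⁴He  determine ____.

Conserve mass number: 1 + A = 94 + 4, so A = 97.
Conserve atomic number: 0 + Z = 42 + 2, so Z = 44.
Z = 44 is ruthenium, so the species is ⁹⁷Ru.

Ru-97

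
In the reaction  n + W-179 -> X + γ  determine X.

W-180

Conserve mass number: 1 + 179 = A + 0, so A = 180.
Conserve atomic number: 0 + 74 = Z + 0, so Z = 74.
Z = 74 is tungsten, so the species is W-180.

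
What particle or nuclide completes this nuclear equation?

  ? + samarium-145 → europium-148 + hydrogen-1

alpha particle

Conserve mass number: A + 145 = 148 + 1, so A = 4.
Conserve atomic number: Z + 62 = 63 + 1, so Z = 2.
A = 4 and Z = 2 is helium-4 — an alpha particle.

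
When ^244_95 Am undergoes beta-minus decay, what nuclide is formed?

Cm-244

Beta-minus decay: mass number changes by +0, atomic number by +1.
A: 244 = 244; Z: 95 + 1 = 96.
Z = 96 is curium, so the daughter is ^244_96 Cm.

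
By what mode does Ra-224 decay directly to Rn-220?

alpha decay

ΔA = 220 − 224 = -4; ΔZ = 86 − 88 = -2.
A drops by 4 and Z drops by 2 — the signature of alpha emission.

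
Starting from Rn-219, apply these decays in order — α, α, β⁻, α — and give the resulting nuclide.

Start: (A, Z) = (219, 86).
After α: (215, 84).
After α: (211, 82).
After β⁻: (211, 83).
After α: (207, 81).
Z = 81 is thallium.

Tl-207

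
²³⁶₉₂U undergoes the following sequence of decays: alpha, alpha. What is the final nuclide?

Ra-228

Start: (A, Z) = (236, 92).
After α: (232, 90).
After α: (228, 88).
Z = 88 is radium.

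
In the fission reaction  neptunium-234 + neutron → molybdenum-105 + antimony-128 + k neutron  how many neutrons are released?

Conserve mass number: 235 = 105 + 128 + k, so k = 235 − 233 = 2.
Check atomic number: 93 = 42 + 51 + 0 = 93. ✓

2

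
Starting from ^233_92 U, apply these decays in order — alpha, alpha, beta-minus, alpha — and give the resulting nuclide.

Fr-221

Start: (A, Z) = (233, 92).
After α: (229, 90).
After α: (225, 88).
After β⁻: (225, 89).
After α: (221, 87).
Z = 87 is francium.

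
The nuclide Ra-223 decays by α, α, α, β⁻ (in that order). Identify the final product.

Start: (A, Z) = (223, 88).
After α: (219, 86).
After α: (215, 84).
After α: (211, 82).
After β⁻: (211, 83).
Z = 83 is bismuth.

Bi-211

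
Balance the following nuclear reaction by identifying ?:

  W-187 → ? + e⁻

Re-187

Conserve mass number: 187 = A + 0, so A = 187.
Conserve atomic number: 74 = Z − 1, so Z = 75.
Z = 75 is rhenium, so the species is Re-187.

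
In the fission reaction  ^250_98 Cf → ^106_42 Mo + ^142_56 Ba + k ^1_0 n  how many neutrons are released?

2

Conserve mass number: 250 = 106 + 142 + k, so k = 250 − 248 = 2.
Check atomic number: 98 = 42 + 56 + 0 = 98. ✓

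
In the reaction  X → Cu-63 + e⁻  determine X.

Conserve mass number: A = 63 + 0, so A = 63.
Conserve atomic number: Z = 29 − 1, so Z = 28.
Z = 28 is nickel, so the species is Ni-63.

Ni-63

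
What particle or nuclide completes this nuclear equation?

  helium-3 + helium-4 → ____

Conserve mass number: 3 + 4 = A, so A = 7.
Conserve atomic number: 2 + 2 = Z, so Z = 4.
Z = 4 is beryllium, so the species is beryllium-7.

Be-7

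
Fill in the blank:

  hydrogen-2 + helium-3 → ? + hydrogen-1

Conserve mass number: 2 + 3 = A + 1, so A = 4.
Conserve atomic number: 1 + 2 = Z + 1, so Z = 2.
A = 4 and Z = 2 is helium-4 — an alpha particle.

He-4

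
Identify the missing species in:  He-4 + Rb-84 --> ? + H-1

Sr-87

Conserve mass number: 4 + 84 = A + 1, so A = 87.
Conserve atomic number: 2 + 37 = Z + 1, so Z = 38.
Z = 38 is strontium, so the species is Sr-87.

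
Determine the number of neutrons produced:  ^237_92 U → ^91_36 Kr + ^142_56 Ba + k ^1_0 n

Conserve mass number: 237 = 91 + 142 + k, so k = 237 − 233 = 4.
Check atomic number: 92 = 36 + 56 + 0 = 92. ✓

4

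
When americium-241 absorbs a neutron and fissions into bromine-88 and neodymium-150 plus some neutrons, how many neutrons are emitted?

Conserve mass number: 242 = 88 + 150 + k, so k = 242 − 238 = 4.
Check atomic number: 95 = 35 + 60 + 0 = 95. ✓

4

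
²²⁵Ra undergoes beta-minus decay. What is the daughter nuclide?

Ac-225

Beta-minus decay: mass number changes by +0, atomic number by +1.
A: 225 = 225; Z: 88 + 1 = 89.
Z = 89 is actinium, so the daughter is ²²⁵Ac.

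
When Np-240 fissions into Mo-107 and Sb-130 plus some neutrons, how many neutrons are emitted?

3

Conserve mass number: 240 = 107 + 130 + k, so k = 240 − 237 = 3.
Check atomic number: 93 = 42 + 51 + 0 = 93. ✓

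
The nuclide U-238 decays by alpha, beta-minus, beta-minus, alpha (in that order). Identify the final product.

Th-230

Start: (A, Z) = (238, 92).
After α: (234, 90).
After β⁻: (234, 91).
After β⁻: (234, 92).
After α: (230, 90).
Z = 90 is thorium.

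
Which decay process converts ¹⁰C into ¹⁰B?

ΔA = 10 − 10 = 0; ΔZ = 5 − 6 = -1.
A is unchanged and Z drops by 1 — a proton has become a neutron (β⁺ emission or electron capture).

beta-plus decay or electron capture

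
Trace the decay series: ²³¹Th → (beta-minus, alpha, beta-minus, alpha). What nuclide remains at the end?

Start: (A, Z) = (231, 90).
After β⁻: (231, 91).
After α: (227, 89).
After β⁻: (227, 90).
After α: (223, 88).
Z = 88 is radium.

Ra-223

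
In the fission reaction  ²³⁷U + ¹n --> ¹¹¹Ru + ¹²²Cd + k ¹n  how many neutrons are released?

5

Conserve mass number: 238 = 111 + 122 + k, so k = 238 − 233 = 5.
Check atomic number: 92 = 44 + 48 + 0 = 92. ✓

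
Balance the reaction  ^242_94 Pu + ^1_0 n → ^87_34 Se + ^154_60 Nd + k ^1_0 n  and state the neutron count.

Conserve mass number: 243 = 87 + 154 + k, so k = 243 − 241 = 2.
Check atomic number: 94 = 34 + 60 + 0 = 94. ✓

2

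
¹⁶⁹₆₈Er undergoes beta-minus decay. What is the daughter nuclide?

Beta-minus decay: mass number changes by +0, atomic number by +1.
A: 169 = 169; Z: 68 + 1 = 69.
Z = 69 is thulium, so the daughter is ¹⁶⁹₆₉Tm.

Tm-169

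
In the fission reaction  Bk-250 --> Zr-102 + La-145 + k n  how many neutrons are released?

3

Conserve mass number: 250 = 102 + 145 + k, so k = 250 − 247 = 3.
Check atomic number: 97 = 40 + 57 + 0 = 97. ✓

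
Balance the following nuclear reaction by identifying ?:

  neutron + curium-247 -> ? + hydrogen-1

Conserve mass number: 1 + 247 = A + 1, so A = 247.
Conserve atomic number: 0 + 96 = Z + 1, so Z = 95.
Z = 95 is americium, so the species is americium-247.

Am-247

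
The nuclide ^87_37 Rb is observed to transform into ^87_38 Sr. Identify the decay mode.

ΔA = 87 − 87 = 0; ΔZ = 38 − 37 = +1.
A is unchanged and Z rises by 1 — a neutron has become a proton (β⁻ decay).

beta-minus decay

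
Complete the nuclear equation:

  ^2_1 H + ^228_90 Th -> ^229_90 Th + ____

Conserve mass number: 2 + 228 = 229 + A, so A = 1.
Conserve atomic number: 1 + 90 = 90 + Z, so Z = 1.
A = 1 and Z = 1 is ^1_1 H — a proton.

proton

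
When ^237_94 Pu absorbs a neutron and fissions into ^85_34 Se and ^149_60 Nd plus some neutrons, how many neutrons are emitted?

Conserve mass number: 238 = 85 + 149 + k, so k = 238 − 234 = 4.
Check atomic number: 94 = 34 + 60 + 0 = 94. ✓

4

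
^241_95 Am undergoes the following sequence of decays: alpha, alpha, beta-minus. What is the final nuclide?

U-233

Start: (A, Z) = (241, 95).
After α: (237, 93).
After α: (233, 91).
After β⁻: (233, 92).
Z = 92 is uranium.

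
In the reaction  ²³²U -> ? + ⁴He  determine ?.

Th-228

Conserve mass number: 232 = A + 4, so A = 228.
Conserve atomic number: 92 = Z + 2, so Z = 90.
Z = 90 is thorium, so the species is ²²⁸Th.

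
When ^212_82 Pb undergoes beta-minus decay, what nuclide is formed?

Beta-minus decay: mass number changes by +0, atomic number by +1.
A: 212 = 212; Z: 82 + 1 = 83.
Z = 83 is bismuth, so the daughter is ^212_83 Bi.

Bi-212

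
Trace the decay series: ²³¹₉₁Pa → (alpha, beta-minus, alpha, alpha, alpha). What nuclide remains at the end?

Start: (A, Z) = (231, 91).
After α: (227, 89).
After β⁻: (227, 90).
After α: (223, 88).
After α: (219, 86).
After α: (215, 84).
Z = 84 is polonium.

Po-215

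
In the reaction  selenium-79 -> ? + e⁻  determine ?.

Conserve mass number: 79 = A + 0, so A = 79.
Conserve atomic number: 34 = Z − 1, so Z = 35.
Z = 35 is bromine, so the species is bromine-79.

Br-79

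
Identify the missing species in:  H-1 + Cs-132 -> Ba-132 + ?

neutron

Conserve mass number: 1 + 132 = 132 + A, so A = 1.
Conserve atomic number: 1 + 55 = 56 + Z, so Z = 0.
A = 1 and Z = 0 is n — a neutron.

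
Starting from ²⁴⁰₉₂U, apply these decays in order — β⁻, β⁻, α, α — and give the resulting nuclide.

Start: (A, Z) = (240, 92).
After β⁻: (240, 93).
After β⁻: (240, 94).
After α: (236, 92).
After α: (232, 90).
Z = 90 is thorium.

Th-232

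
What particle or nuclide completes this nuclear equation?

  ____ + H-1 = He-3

Conserve mass number: A + 1 = 3, so A = 2.
Conserve atomic number: Z + 1 = 2, so Z = 1.
A = 2 and Z = 1 is H-2 — a deuteron.

deuteron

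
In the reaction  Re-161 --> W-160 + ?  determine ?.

proton

Conserve mass number: 161 = 160 + A, so A = 1.
Conserve atomic number: 75 = 74 + Z, so Z = 1.
A = 1 and Z = 1 is H-1 — a proton.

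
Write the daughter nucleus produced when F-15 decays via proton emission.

O-14

Proton emission: mass number changes by -1, atomic number by -1.
A: 15 − 1 = 14; Z: 9 − 1 = 8.
Z = 8 is oxygen, so the daughter is O-14.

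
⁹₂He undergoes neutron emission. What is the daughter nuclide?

Neutron emission: mass number changes by -1, atomic number by +0.
A: 9 − 1 = 8; Z: 2 = 2.
Z = 2 is helium, so the daughter is ⁸₂He.

He-8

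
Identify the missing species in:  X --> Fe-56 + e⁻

Conserve mass number: A = 56 + 0, so A = 56.
Conserve atomic number: Z = 26 − 1, so Z = 25.
Z = 25 is manganese, so the species is Mn-56.

Mn-56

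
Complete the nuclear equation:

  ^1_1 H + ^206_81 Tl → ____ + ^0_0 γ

Pb-207

Conserve mass number: 1 + 206 = A + 0, so A = 207.
Conserve atomic number: 1 + 81 = Z + 0, so Z = 82.
Z = 82 is lead, so the species is ^207_82 Pb.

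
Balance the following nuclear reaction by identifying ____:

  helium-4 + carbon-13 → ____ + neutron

Conserve mass number: 4 + 13 = A + 1, so A = 16.
Conserve atomic number: 2 + 6 = Z + 0, so Z = 8.
Z = 8 is oxygen, so the species is oxygen-16.

O-16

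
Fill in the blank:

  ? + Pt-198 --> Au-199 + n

Conserve mass number: A + 198 = 199 + 1, so A = 2.
Conserve atomic number: Z + 78 = 79 + 0, so Z = 1.
A = 2 and Z = 1 is H-2 — a deuteron.

deuteron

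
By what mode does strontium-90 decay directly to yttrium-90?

ΔA = 90 − 90 = 0; ΔZ = 39 − 38 = +1.
A is unchanged and Z rises by 1 — a neutron has become a proton (β⁻ decay).

beta-minus decay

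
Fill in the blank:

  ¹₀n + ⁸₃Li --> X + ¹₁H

Conserve mass number: 1 + 8 = A + 1, so A = 8.
Conserve atomic number: 0 + 3 = Z + 1, so Z = 2.
Z = 2 is helium, so the species is ⁸₂He.

He-8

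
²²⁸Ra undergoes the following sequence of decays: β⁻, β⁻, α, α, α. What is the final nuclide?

Po-216

Start: (A, Z) = (228, 88).
After β⁻: (228, 89).
After β⁻: (228, 90).
After α: (224, 88).
After α: (220, 86).
After α: (216, 84).
Z = 84 is polonium.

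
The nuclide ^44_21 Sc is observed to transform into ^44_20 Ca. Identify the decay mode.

ΔA = 44 − 44 = 0; ΔZ = 20 − 21 = -1.
A is unchanged and Z drops by 1 — a proton has become a neutron (β⁺ emission or electron capture).

beta-plus decay or electron capture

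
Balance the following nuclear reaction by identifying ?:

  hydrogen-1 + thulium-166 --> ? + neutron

Yb-166

Conserve mass number: 1 + 166 = A + 1, so A = 166.
Conserve atomic number: 1 + 69 = Z + 0, so Z = 70.
Z = 70 is ytterbium, so the species is ytterbium-166.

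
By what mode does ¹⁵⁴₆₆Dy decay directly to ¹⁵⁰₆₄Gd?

ΔA = 150 − 154 = -4; ΔZ = 64 − 66 = -2.
A drops by 4 and Z drops by 2 — the signature of alpha emission.

alpha decay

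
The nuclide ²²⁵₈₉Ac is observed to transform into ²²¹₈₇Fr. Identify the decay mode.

alpha decay

ΔA = 221 − 225 = -4; ΔZ = 87 − 89 = -2.
A drops by 4 and Z drops by 2 — the signature of alpha emission.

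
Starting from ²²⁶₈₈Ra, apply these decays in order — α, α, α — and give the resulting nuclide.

Pb-214

Start: (A, Z) = (226, 88).
After α: (222, 86).
After α: (218, 84).
After α: (214, 82).
Z = 82 is lead.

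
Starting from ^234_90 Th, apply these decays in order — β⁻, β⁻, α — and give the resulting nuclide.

Start: (A, Z) = (234, 90).
After β⁻: (234, 91).
After β⁻: (234, 92).
After α: (230, 90).
Z = 90 is thorium.

Th-230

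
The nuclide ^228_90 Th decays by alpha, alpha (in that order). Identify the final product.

Start: (A, Z) = (228, 90).
After α: (224, 88).
After α: (220, 86).
Z = 86 is radon.

Rn-220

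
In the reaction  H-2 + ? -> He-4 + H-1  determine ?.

Conserve mass number: 2 + A = 4 + 1, so A = 3.
Conserve atomic number: 1 + Z = 2 + 1, so Z = 2.
Z = 2 is helium, so the species is He-3.

He-3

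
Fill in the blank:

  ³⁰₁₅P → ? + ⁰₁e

Si-30

Conserve mass number: 30 = A + 0, so A = 30.
Conserve atomic number: 15 = Z + 1, so Z = 14.
Z = 14 is silicon, so the species is ³⁰₁₄Si.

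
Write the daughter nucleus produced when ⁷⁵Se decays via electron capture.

As-75

Electron capture: mass number changes by +0, atomic number by -1.
A: 75 = 75; Z: 34 − 1 = 33.
Z = 33 is arsenic, so the daughter is ⁷⁵As.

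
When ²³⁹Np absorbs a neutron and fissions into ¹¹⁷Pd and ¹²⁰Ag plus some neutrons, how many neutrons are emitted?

3

Conserve mass number: 240 = 117 + 120 + k, so k = 240 − 237 = 3.
Check atomic number: 93 = 46 + 47 + 0 = 93. ✓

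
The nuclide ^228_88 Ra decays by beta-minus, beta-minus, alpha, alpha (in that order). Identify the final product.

Rn-220

Start: (A, Z) = (228, 88).
After β⁻: (228, 89).
After β⁻: (228, 90).
After α: (224, 88).
After α: (220, 86).
Z = 86 is radon.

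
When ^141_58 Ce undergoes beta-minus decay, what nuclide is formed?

Beta-minus decay: mass number changes by +0, atomic number by +1.
A: 141 = 141; Z: 58 + 1 = 59.
Z = 59 is praseodymium, so the daughter is ^141_59 Pr.

Pr-141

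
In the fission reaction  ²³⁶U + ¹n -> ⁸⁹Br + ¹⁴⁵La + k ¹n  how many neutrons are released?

3

Conserve mass number: 237 = 89 + 145 + k, so k = 237 − 234 = 3.
Check atomic number: 92 = 35 + 57 + 0 = 92. ✓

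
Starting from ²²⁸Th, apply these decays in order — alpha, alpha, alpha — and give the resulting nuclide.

Start: (A, Z) = (228, 90).
After α: (224, 88).
After α: (220, 86).
After α: (216, 84).
Z = 84 is polonium.

Po-216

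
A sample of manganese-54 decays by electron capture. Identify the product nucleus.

Cr-54

Electron capture: mass number changes by +0, atomic number by -1.
A: 54 = 54; Z: 25 − 1 = 24.
Z = 24 is chromium, so the daughter is chromium-54.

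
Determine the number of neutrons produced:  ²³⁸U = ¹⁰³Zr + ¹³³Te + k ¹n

2

Conserve mass number: 238 = 103 + 133 + k, so k = 238 − 236 = 2.
Check atomic number: 92 = 40 + 52 + 0 = 92. ✓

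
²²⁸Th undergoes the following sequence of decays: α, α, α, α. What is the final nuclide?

Pb-212

Start: (A, Z) = (228, 90).
After α: (224, 88).
After α: (220, 86).
After α: (216, 84).
After α: (212, 82).
Z = 82 is lead.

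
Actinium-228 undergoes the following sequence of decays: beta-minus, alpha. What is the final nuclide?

Ra-224

Start: (A, Z) = (228, 89).
After β⁻: (228, 90).
After α: (224, 88).
Z = 88 is radium.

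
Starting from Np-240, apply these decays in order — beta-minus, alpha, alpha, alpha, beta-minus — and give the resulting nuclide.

Ac-228

Start: (A, Z) = (240, 93).
After β⁻: (240, 94).
After α: (236, 92).
After α: (232, 90).
After α: (228, 88).
After β⁻: (228, 89).
Z = 89 is actinium.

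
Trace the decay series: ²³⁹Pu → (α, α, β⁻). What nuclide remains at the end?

Start: (A, Z) = (239, 94).
After α: (235, 92).
After α: (231, 90).
After β⁻: (231, 91).
Z = 91 is protactinium.

Pa-231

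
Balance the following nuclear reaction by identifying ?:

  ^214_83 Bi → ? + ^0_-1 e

Po-214

Conserve mass number: 214 = A + 0, so A = 214.
Conserve atomic number: 83 = Z − 1, so Z = 84.
Z = 84 is polonium, so the species is ^214_84 Po.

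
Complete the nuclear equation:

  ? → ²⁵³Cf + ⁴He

Conserve mass number: A = 253 + 4, so A = 257.
Conserve atomic number: Z = 98 + 2, so Z = 100.
Z = 100 is fermium, so the species is ²⁵⁷Fm.

Fm-257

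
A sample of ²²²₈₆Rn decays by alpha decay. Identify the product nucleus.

Po-218

Alpha decay: mass number changes by -4, atomic number by -2.
A: 222 − 4 = 218; Z: 86 − 2 = 84.
Z = 84 is polonium, so the daughter is ²¹⁸₈₄Po.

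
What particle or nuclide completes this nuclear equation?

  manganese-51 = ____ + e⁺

Conserve mass number: 51 = A + 0, so A = 51.
Conserve atomic number: 25 = Z + 1, so Z = 24.
Z = 24 is chromium, so the species is chromium-51.

Cr-51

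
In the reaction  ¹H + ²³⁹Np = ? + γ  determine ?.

Pu-240

Conserve mass number: 1 + 239 = A + 0, so A = 240.
Conserve atomic number: 1 + 93 = Z + 0, so Z = 94.
Z = 94 is plutonium, so the species is ²⁴⁰Pu.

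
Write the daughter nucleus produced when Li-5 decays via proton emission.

He-4

Proton emission: mass number changes by -1, atomic number by -1.
A: 5 − 1 = 4; Z: 3 − 1 = 2.
Z = 2 is helium, so the daughter is He-4.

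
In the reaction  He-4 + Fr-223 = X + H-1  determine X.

Conserve mass number: 4 + 223 = A + 1, so A = 226.
Conserve atomic number: 2 + 87 = Z + 1, so Z = 88.
Z = 88 is radium, so the species is Ra-226.

Ra-226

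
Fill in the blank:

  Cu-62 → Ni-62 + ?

Conserve mass number: 62 = 62 + A, so A = 0.
Conserve atomic number: 29 = 28 + Z, so Z = 1.
A = 0 and Z = 1 is e⁺ — a positron.

positron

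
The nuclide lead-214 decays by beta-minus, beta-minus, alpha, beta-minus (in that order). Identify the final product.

Start: (A, Z) = (214, 82).
After β⁻: (214, 83).
After β⁻: (214, 84).
After α: (210, 82).
After β⁻: (210, 83).
Z = 83 is bismuth.

Bi-210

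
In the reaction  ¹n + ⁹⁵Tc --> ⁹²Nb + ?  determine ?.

Conserve mass number: 1 + 95 = 92 + A, so A = 4.
Conserve atomic number: 0 + 43 = 41 + Z, so Z = 2.
A = 4 and Z = 2 is ⁴He — an alpha particle.

alpha particle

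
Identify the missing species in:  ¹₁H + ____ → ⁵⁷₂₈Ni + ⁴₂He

Cu-60

Conserve mass number: 1 + A = 57 + 4, so A = 60.
Conserve atomic number: 1 + Z = 28 + 2, so Z = 29.
Z = 29 is copper, so the species is ⁶⁰₂₉Cu.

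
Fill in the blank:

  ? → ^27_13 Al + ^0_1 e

Conserve mass number: A = 27 + 0, so A = 27.
Conserve atomic number: Z = 13 + 1, so Z = 14.
Z = 14 is silicon, so the species is ^27_14 Si.

Si-27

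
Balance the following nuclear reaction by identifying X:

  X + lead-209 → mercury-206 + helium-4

Conserve mass number: A + 209 = 206 + 4, so A = 1.
Conserve atomic number: Z + 82 = 80 + 2, so Z = 0.
A = 1 and Z = 0 is neutron — a neutron.

neutron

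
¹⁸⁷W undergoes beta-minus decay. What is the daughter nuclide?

Re-187

Beta-minus decay: mass number changes by +0, atomic number by +1.
A: 187 = 187; Z: 74 + 1 = 75.
Z = 75 is rhenium, so the daughter is ¹⁸⁷Re.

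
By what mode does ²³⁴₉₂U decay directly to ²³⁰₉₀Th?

alpha decay

ΔA = 230 − 234 = -4; ΔZ = 90 − 92 = -2.
A drops by 4 and Z drops by 2 — the signature of alpha emission.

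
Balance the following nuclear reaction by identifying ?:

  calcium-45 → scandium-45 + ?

beta-minus particle

Conserve mass number: 45 = 45 + A, so A = 0.
Conserve atomic number: 20 = 21 + Z, so Z = -1.
A = 0 and Z = -1 is e⁻ — a beta-minus particle.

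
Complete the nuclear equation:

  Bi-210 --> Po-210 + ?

Conserve mass number: 210 = 210 + A, so A = 0.
Conserve atomic number: 83 = 84 + Z, so Z = -1.
A = 0 and Z = -1 is e⁻ — a beta-minus particle.

beta-minus particle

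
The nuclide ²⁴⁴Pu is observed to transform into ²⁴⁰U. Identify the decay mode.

ΔA = 240 − 244 = -4; ΔZ = 92 − 94 = -2.
A drops by 4 and Z drops by 2 — the signature of alpha emission.

alpha decay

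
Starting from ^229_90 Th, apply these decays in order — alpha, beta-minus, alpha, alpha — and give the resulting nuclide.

At-217

Start: (A, Z) = (229, 90).
After α: (225, 88).
After β⁻: (225, 89).
After α: (221, 87).
After α: (217, 85).
Z = 85 is astatine.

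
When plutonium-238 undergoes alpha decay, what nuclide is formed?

U-234

Alpha decay: mass number changes by -4, atomic number by -2.
A: 238 − 4 = 234; Z: 94 − 2 = 92.
Z = 92 is uranium, so the daughter is uranium-234.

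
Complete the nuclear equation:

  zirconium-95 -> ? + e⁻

Nb-95

Conserve mass number: 95 = A + 0, so A = 95.
Conserve atomic number: 40 = Z − 1, so Z = 41.
Z = 41 is niobium, so the species is niobium-95.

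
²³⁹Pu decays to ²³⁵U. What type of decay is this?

ΔA = 235 − 239 = -4; ΔZ = 92 − 94 = -2.
A drops by 4 and Z drops by 2 — the signature of alpha emission.

alpha decay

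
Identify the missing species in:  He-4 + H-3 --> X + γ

Conserve mass number: 4 + 3 = A + 0, so A = 7.
Conserve atomic number: 2 + 1 = Z + 0, so Z = 3.
Z = 3 is lithium, so the species is Li-7.

Li-7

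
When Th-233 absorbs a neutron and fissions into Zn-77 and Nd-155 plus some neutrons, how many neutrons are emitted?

Conserve mass number: 234 = 77 + 155 + k, so k = 234 − 232 = 2.
Check atomic number: 90 = 30 + 60 + 0 = 90. ✓

2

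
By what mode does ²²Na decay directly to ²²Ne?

ΔA = 22 − 22 = 0; ΔZ = 10 − 11 = -1.
A is unchanged and Z drops by 1 — a proton has become a neutron (β⁺ emission or electron capture).

beta-plus decay or electron capture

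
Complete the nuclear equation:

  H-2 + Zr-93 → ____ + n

Conserve mass number: 2 + 93 = A + 1, so A = 94.
Conserve atomic number: 1 + 40 = Z + 0, so Z = 41.
Z = 41 is niobium, so the species is Nb-94.

Nb-94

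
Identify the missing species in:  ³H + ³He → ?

Conserve mass number: 3 + 3 = A, so A = 6.
Conserve atomic number: 1 + 2 = Z, so Z = 3.
Z = 3 is lithium, so the species is ⁶Li.

Li-6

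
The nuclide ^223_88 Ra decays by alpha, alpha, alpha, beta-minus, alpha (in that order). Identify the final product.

Start: (A, Z) = (223, 88).
After α: (219, 86).
After α: (215, 84).
After α: (211, 82).
After β⁻: (211, 83).
After α: (207, 81).
Z = 81 is thallium.

Tl-207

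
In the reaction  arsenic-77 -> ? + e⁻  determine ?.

Conserve mass number: 77 = A + 0, so A = 77.
Conserve atomic number: 33 = Z − 1, so Z = 34.
Z = 34 is selenium, so the species is selenium-77.

Se-77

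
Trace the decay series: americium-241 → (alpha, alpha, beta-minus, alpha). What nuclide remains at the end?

Start: (A, Z) = (241, 95).
After α: (237, 93).
After α: (233, 91).
After β⁻: (233, 92).
After α: (229, 90).
Z = 90 is thorium.

Th-229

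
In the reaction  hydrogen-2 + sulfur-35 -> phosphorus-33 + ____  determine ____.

alpha particle

Conserve mass number: 2 + 35 = 33 + A, so A = 4.
Conserve atomic number: 1 + 16 = 15 + Z, so Z = 2.
A = 4 and Z = 2 is helium-4 — an alpha particle.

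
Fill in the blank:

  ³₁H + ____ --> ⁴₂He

proton

Conserve mass number: 3 + A = 4, so A = 1.
Conserve atomic number: 1 + Z = 2, so Z = 1.
A = 1 and Z = 1 is ¹₁H — a proton.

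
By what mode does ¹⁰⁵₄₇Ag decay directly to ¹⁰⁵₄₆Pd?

ΔA = 105 − 105 = 0; ΔZ = 46 − 47 = -1.
A is unchanged and Z drops by 1 — a proton has become a neutron (β⁺ emission or electron capture).

beta-plus decay or electron capture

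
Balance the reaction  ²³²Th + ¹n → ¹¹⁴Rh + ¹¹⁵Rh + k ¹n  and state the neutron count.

Conserve mass number: 233 = 114 + 115 + k, so k = 233 − 229 = 4.
Check atomic number: 90 = 45 + 45 + 0 = 90. ✓

4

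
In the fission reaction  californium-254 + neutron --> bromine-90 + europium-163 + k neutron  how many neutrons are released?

Conserve mass number: 255 = 90 + 163 + k, so k = 255 − 253 = 2.
Check atomic number: 98 = 35 + 63 + 0 = 98. ✓

2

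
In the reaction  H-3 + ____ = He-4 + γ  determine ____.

proton

Conserve mass number: 3 + A = 4 + 0, so A = 1.
Conserve atomic number: 1 + Z = 2 + 0, so Z = 1.
A = 1 and Z = 1 is H-1 — a proton.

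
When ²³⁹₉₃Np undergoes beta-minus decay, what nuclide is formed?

Pu-239

Beta-minus decay: mass number changes by +0, atomic number by +1.
A: 239 = 239; Z: 93 + 1 = 94.
Z = 94 is plutonium, so the daughter is ²³⁹₉₄Pu.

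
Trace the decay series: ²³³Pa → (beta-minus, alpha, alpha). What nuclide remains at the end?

Ra-225

Start: (A, Z) = (233, 91).
After β⁻: (233, 92).
After α: (229, 90).
After α: (225, 88).
Z = 88 is radium.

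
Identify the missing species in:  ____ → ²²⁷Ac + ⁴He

Pa-231

Conserve mass number: A = 227 + 4, so A = 231.
Conserve atomic number: Z = 89 + 2, so Z = 91.
Z = 91 is protactinium, so the species is ²³¹Pa.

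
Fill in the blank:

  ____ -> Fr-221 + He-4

Conserve mass number: A = 221 + 4, so A = 225.
Conserve atomic number: Z = 87 + 2, so Z = 89.
Z = 89 is actinium, so the species is Ac-225.

Ac-225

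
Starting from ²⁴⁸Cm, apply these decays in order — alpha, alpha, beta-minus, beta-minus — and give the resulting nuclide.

Pu-240

Start: (A, Z) = (248, 96).
After α: (244, 94).
After α: (240, 92).
After β⁻: (240, 93).
After β⁻: (240, 94).
Z = 94 is plutonium.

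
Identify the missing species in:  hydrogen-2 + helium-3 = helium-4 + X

Conserve mass number: 2 + 3 = 4 + A, so A = 1.
Conserve atomic number: 1 + 2 = 2 + Z, so Z = 1.
A = 1 and Z = 1 is hydrogen-1 — a proton.

proton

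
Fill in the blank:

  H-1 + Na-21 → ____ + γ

Conserve mass number: 1 + 21 = A + 0, so A = 22.
Conserve atomic number: 1 + 11 = Z + 0, so Z = 12.
Z = 12 is magnesium, so the species is Mg-22.

Mg-22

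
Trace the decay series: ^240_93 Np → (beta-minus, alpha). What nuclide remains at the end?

U-236

Start: (A, Z) = (240, 93).
After β⁻: (240, 94).
After α: (236, 92).
Z = 92 is uranium.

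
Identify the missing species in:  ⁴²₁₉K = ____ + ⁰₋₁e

Conserve mass number: 42 = A + 0, so A = 42.
Conserve atomic number: 19 = Z − 1, so Z = 20.
Z = 20 is calcium, so the species is ⁴²₂₀Ca.

Ca-42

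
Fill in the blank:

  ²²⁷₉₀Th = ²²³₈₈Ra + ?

Conserve mass number: 227 = 223 + A, so A = 4.
Conserve atomic number: 90 = 88 + Z, so Z = 2.
A = 4 and Z = 2 is ⁴₂He — an alpha particle.

alpha particle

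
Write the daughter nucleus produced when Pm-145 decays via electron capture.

Nd-145

Electron capture: mass number changes by +0, atomic number by -1.
A: 145 = 145; Z: 61 − 1 = 60.
Z = 60 is neodymium, so the daughter is Nd-145.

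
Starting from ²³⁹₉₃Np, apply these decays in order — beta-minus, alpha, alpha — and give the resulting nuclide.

Start: (A, Z) = (239, 93).
After β⁻: (239, 94).
After α: (235, 92).
After α: (231, 90).
Z = 90 is thorium.

Th-231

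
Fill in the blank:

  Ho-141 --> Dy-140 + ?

Conserve mass number: 141 = 140 + A, so A = 1.
Conserve atomic number: 67 = 66 + Z, so Z = 1.
A = 1 and Z = 1 is H-1 — a proton.

proton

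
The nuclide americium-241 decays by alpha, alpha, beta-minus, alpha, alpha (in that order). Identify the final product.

Ra-225

Start: (A, Z) = (241, 95).
After α: (237, 93).
After α: (233, 91).
After β⁻: (233, 92).
After α: (229, 90).
After α: (225, 88).
Z = 88 is radium.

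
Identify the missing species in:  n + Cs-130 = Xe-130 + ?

proton

Conserve mass number: 1 + 130 = 130 + A, so A = 1.
Conserve atomic number: 0 + 55 = 54 + Z, so Z = 1.
A = 1 and Z = 1 is H-1 — a proton.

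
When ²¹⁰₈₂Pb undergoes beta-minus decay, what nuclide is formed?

Bi-210

Beta-minus decay: mass number changes by +0, atomic number by +1.
A: 210 = 210; Z: 82 + 1 = 83.
Z = 83 is bismuth, so the daughter is ²¹⁰₈₃Bi.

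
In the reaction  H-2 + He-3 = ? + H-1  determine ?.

He-4

Conserve mass number: 2 + 3 = A + 1, so A = 4.
Conserve atomic number: 1 + 2 = Z + 1, so Z = 2.
A = 4 and Z = 2 is He-4 — an alpha particle.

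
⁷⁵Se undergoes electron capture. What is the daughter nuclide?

As-75

Electron capture: mass number changes by +0, atomic number by -1.
A: 75 = 75; Z: 34 − 1 = 33.
Z = 33 is arsenic, so the daughter is ⁷⁵As.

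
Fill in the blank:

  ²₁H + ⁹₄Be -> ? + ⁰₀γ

Conserve mass number: 2 + 9 = A + 0, so A = 11.
Conserve atomic number: 1 + 4 = Z + 0, so Z = 5.
Z = 5 is boron, so the species is ¹¹₅B.

B-11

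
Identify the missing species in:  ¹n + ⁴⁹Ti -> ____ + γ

Conserve mass number: 1 + 49 = A + 0, so A = 50.
Conserve atomic number: 0 + 22 = Z + 0, so Z = 22.
Z = 22 is titanium, so the species is ⁵⁰Ti.

Ti-50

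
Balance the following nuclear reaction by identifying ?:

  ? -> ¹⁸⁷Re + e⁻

W-187

Conserve mass number: A = 187 + 0, so A = 187.
Conserve atomic number: Z = 75 − 1, so Z = 74.
Z = 74 is tungsten, so the species is ¹⁸⁷W.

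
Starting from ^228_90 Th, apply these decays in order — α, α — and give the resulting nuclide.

Rn-220

Start: (A, Z) = (228, 90).
After α: (224, 88).
After α: (220, 86).
Z = 86 is radon.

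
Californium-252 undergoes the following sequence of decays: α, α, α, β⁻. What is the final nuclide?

Start: (A, Z) = (252, 98).
After α: (248, 96).
After α: (244, 94).
After α: (240, 92).
After β⁻: (240, 93).
Z = 93 is neptunium.

Np-240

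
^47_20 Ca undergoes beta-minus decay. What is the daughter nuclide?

Sc-47

Beta-minus decay: mass number changes by +0, atomic number by +1.
A: 47 = 47; Z: 20 + 1 = 21.
Z = 21 is scandium, so the daughter is ^47_21 Sc.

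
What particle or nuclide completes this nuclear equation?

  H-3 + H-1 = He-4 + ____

Conserve mass number: 3 + 1 = 4 + A, so A = 0.
Conserve atomic number: 1 + 1 = 2 + Z, so Z = 0.
A = 0 and Z = 0 is γ — a gamma ray.

gamma ray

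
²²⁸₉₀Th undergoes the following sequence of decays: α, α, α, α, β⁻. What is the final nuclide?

Bi-212

Start: (A, Z) = (228, 90).
After α: (224, 88).
After α: (220, 86).
After α: (216, 84).
After α: (212, 82).
After β⁻: (212, 83).
Z = 83 is bismuth.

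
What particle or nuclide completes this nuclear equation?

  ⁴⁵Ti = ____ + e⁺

Sc-45

Conserve mass number: 45 = A + 0, so A = 45.
Conserve atomic number: 22 = Z + 1, so Z = 21.
Z = 21 is scandium, so the species is ⁴⁵Sc.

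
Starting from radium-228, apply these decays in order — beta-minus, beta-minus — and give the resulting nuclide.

Start: (A, Z) = (228, 88).
After β⁻: (228, 89).
After β⁻: (228, 90).
Z = 90 is thorium.

Th-228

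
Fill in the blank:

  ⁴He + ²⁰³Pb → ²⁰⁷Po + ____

gamma ray

Conserve mass number: 4 + 203 = 207 + A, so A = 0.
Conserve atomic number: 2 + 82 = 84 + Z, so Z = 0.
A = 0 and Z = 0 is γ — a gamma ray.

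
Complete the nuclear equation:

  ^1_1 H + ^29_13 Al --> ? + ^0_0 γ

Conserve mass number: 1 + 29 = A + 0, so A = 30.
Conserve atomic number: 1 + 13 = Z + 0, so Z = 14.
Z = 14 is silicon, so the species is ^30_14 Si.

Si-30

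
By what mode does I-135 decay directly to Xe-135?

beta-minus decay

ΔA = 135 − 135 = 0; ΔZ = 54 − 53 = +1.
A is unchanged and Z rises by 1 — a neutron has become a proton (β⁻ decay).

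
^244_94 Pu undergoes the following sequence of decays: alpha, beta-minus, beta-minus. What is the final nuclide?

Start: (A, Z) = (244, 94).
After α: (240, 92).
After β⁻: (240, 93).
After β⁻: (240, 94).
Z = 94 is plutonium.

Pu-240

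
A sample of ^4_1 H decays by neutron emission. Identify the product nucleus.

H-3

Neutron emission: mass number changes by -1, atomic number by +0.
A: 4 − 1 = 3; Z: 1 = 1.
Z = 1 is hydrogen, so the daughter is ^3_1 H.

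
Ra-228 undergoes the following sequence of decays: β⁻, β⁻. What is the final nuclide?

Th-228

Start: (A, Z) = (228, 88).
After β⁻: (228, 89).
After β⁻: (228, 90).
Z = 90 is thorium.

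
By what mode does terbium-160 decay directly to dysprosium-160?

beta-minus decay

ΔA = 160 − 160 = 0; ΔZ = 66 − 65 = +1.
A is unchanged and Z rises by 1 — a neutron has become a proton (β⁻ decay).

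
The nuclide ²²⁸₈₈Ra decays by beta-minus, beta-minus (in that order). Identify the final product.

Th-228

Start: (A, Z) = (228, 88).
After β⁻: (228, 89).
After β⁻: (228, 90).
Z = 90 is thorium.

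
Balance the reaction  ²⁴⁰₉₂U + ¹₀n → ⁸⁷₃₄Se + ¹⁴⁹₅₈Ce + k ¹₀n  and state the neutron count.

Conserve mass number: 241 = 87 + 149 + k, so k = 241 − 236 = 5.
Check atomic number: 92 = 34 + 58 + 0 = 92. ✓

5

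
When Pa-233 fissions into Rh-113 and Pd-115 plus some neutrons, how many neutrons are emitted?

5

Conserve mass number: 233 = 113 + 115 + k, so k = 233 − 228 = 5.
Check atomic number: 91 = 45 + 46 + 0 = 91. ✓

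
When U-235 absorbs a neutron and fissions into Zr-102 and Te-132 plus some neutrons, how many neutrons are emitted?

Conserve mass number: 236 = 102 + 132 + k, so k = 236 − 234 = 2.
Check atomic number: 92 = 40 + 52 + 0 = 92. ✓

2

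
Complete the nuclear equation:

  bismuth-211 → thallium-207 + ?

alpha particle

Conserve mass number: 211 = 207 + A, so A = 4.
Conserve atomic number: 83 = 81 + Z, so Z = 2.
A = 4 and Z = 2 is helium-4 — an alpha particle.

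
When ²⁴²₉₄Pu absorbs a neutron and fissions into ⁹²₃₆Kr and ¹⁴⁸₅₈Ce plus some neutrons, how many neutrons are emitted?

3

Conserve mass number: 243 = 92 + 148 + k, so k = 243 − 240 = 3.
Check atomic number: 94 = 36 + 58 + 0 = 94. ✓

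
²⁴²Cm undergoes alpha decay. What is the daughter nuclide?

Pu-238

Alpha decay: mass number changes by -4, atomic number by -2.
A: 242 − 4 = 238; Z: 96 − 2 = 94.
Z = 94 is plutonium, so the daughter is ²³⁸Pu.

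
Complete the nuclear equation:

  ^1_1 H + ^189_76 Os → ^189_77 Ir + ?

neutron

Conserve mass number: 1 + 189 = 189 + A, so A = 1.
Conserve atomic number: 1 + 76 = 77 + Z, so Z = 0.
A = 1 and Z = 0 is ^1_0 n — a neutron.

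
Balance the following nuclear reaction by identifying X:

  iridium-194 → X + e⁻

Pt-194

Conserve mass number: 194 = A + 0, so A = 194.
Conserve atomic number: 77 = Z − 1, so Z = 78.
Z = 78 is platinum, so the species is platinum-194.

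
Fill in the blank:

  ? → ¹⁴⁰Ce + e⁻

La-140

Conserve mass number: A = 140 + 0, so A = 140.
Conserve atomic number: Z = 58 − 1, so Z = 57.
Z = 57 is lanthanum, so the species is ¹⁴⁰La.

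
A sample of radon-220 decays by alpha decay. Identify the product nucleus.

Po-216

Alpha decay: mass number changes by -4, atomic number by -2.
A: 220 − 4 = 216; Z: 86 − 2 = 84.
Z = 84 is polonium, so the daughter is polonium-216.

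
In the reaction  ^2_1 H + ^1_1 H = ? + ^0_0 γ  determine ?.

Conserve mass number: 2 + 1 = A + 0, so A = 3.
Conserve atomic number: 1 + 1 = Z + 0, so Z = 2.
Z = 2 is helium, so the species is ^3_2 He.

He-3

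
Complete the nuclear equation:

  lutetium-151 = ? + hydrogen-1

Yb-150

Conserve mass number: 151 = A + 1, so A = 150.
Conserve atomic number: 71 = Z + 1, so Z = 70.
Z = 70 is ytterbium, so the species is ytterbium-150.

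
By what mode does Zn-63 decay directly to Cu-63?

ΔA = 63 − 63 = 0; ΔZ = 29 − 30 = -1.
A is unchanged and Z drops by 1 — a proton has become a neutron (β⁺ emission or electron capture).

beta-plus decay or electron capture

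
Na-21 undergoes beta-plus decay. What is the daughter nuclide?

Ne-21

Beta-plus decay: mass number changes by +0, atomic number by -1.
A: 21 = 21; Z: 11 − 1 = 10.
Z = 10 is neon, so the daughter is Ne-21.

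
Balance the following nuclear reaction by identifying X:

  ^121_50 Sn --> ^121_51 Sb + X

Conserve mass number: 121 = 121 + A, so A = 0.
Conserve atomic number: 50 = 51 + Z, so Z = -1.
A = 0 and Z = -1 is ^0_-1 e — a beta-minus particle.

beta-minus particle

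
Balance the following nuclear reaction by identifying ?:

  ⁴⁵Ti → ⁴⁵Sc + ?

Conserve mass number: 45 = 45 + A, so A = 0.
Conserve atomic number: 22 = 21 + Z, so Z = 1.
A = 0 and Z = 1 is e⁺ — a positron.

positron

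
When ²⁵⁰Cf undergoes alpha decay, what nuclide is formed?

Alpha decay: mass number changes by -4, atomic number by -2.
A: 250 − 4 = 246; Z: 98 − 2 = 96.
Z = 96 is curium, so the daughter is ²⁴⁶Cm.

Cm-246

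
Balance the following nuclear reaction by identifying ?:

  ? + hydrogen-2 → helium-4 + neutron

triton

Conserve mass number: A + 2 = 4 + 1, so A = 3.
Conserve atomic number: Z + 1 = 2 + 0, so Z = 1.
A = 3 and Z = 1 is hydrogen-3 — a triton.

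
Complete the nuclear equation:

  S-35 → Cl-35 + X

Conserve mass number: 35 = 35 + A, so A = 0.
Conserve atomic number: 16 = 17 + Z, so Z = -1.
A = 0 and Z = -1 is e⁻ — a beta-minus particle.

beta-minus particle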